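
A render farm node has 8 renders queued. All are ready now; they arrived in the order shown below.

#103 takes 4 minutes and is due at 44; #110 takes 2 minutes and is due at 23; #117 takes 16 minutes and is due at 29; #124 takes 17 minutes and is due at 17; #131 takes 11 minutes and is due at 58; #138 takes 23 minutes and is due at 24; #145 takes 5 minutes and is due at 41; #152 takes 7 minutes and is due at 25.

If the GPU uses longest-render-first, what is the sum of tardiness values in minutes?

247

LPT (decreasing processing time): #138 #124 #117 #131 #152 #145 #103 #110.
#138: 0→23, due 24, tardiness 0
#124: 23→40, due 17, tardiness 23
#117: 40→56, due 29, tardiness 27
#131: 56→67, due 58, tardiness 9
#152: 67→74, due 25, tardiness 49
#145: 74→79, due 41, tardiness 38
#103: 79→83, due 44, tardiness 39
#110: 83→85, due 23, tardiness 62
Sum = 0+23+27+9+49+38+39+62 = 247.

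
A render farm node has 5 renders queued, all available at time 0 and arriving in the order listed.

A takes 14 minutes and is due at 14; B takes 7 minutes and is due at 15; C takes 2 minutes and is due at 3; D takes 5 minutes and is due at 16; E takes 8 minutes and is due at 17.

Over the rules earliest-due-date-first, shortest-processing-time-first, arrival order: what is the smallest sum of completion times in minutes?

EDD (increasing due date): C A B D E.
C: 0→2
A: 2→16
B: 16→23
D: 23→28
E: 28→36
Sum = 2+16+23+28+36 = 105.
SPT (increasing processing time): C D B E A.
C: 0→2
D: 2→7
B: 7→14
E: 14→22
A: 22→36
Sum = 2+7+14+22+36 = 81.
FIFO (arrival order): A B C D E.
A: 0→14
B: 14→21
C: 21→23
D: 23→28
E: 28→36
Sum = 14+21+23+28+36 = 122.
EDD 105, SPT 81, FIFO 122 → minimum 81.

81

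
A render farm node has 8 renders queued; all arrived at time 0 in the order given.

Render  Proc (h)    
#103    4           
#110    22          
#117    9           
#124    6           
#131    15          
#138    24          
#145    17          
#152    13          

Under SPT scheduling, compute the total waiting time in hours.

SPT (increasing processing time): #103 #124 #117 #152 #131 #145 #110 #138.
#103: waits 0, runs 0→4
#124: waits 4, runs 4→10
#117: waits 10, runs 10→19
#152: waits 19, runs 19→32
#131: waits 32, runs 32→47
#145: waits 47, runs 47→64
#110: waits 64, runs 64→86
#138: waits 86, runs 86→110
Sum = 0+4+10+19+32+47+64+86 = 262.

262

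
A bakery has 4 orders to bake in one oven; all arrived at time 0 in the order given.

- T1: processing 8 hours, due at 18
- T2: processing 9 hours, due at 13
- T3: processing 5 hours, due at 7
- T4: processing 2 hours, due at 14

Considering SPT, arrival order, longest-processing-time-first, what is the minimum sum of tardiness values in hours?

11

SPT (increasing processing time): T4 T3 T1 T2.
T4: 0→2, due 14, tardiness 0
T3: 2→7, due 7, tardiness 0
T1: 7→15, due 18, tardiness 0
T2: 15→24, due 13, tardiness 11
Sum = 0+0+0+11 = 11.
FIFO (arrival order): T1 T2 T3 T4.
T1: 0→8, due 18, tardiness 0
T2: 8→17, due 13, tardiness 4
T3: 17→22, due 7, tardiness 15
T4: 22→24, due 14, tardiness 10
Sum = 0+4+15+10 = 29.
LPT (decreasing processing time): T2 T1 T3 T4.
T2: 0→9, due 13, tardiness 0
T1: 9→17, due 18, tardiness 0
T3: 17→22, due 7, tardiness 15
T4: 22→24, due 14, tardiness 10
Sum = 0+0+15+10 = 25.
SPT 11, FIFO 29, LPT 25 → minimum 11.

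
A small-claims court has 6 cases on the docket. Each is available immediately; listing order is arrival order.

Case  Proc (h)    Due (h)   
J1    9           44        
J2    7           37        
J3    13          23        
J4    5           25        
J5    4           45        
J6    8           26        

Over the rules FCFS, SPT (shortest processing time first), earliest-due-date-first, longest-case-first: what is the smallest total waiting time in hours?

FIFO (arrival order): J1 J2 J3 J4 J5 J6.
J1: waits 0, runs 0→9
J2: waits 9, runs 9→16
J3: waits 16, runs 16→29
J4: waits 29, runs 29→34
J5: waits 34, runs 34→38
J6: waits 38, runs 38→46
Sum = 0+9+16+29+34+38 = 126.
SPT (increasing processing time): J5 J4 J2 J6 J1 J3.
J5: waits 0, runs 0→4
J4: waits 4, runs 4→9
J2: waits 9, runs 9→16
J6: waits 16, runs 16→24
J1: waits 24, runs 24→33
J3: waits 33, runs 33→46
Sum = 0+4+9+16+24+33 = 86.
EDD (increasing due date): J3 J4 J6 J2 J1 J5.
J3: waits 0, runs 0→13
J4: waits 13, runs 13→18
J6: waits 18, runs 18→26
J2: waits 26, runs 26→33
J1: waits 33, runs 33→42
J5: waits 42, runs 42→46
Sum = 0+13+18+26+33+42 = 132.
LPT (decreasing processing time): J3 J1 J6 J2 J4 J5.
J3: waits 0, runs 0→13
J1: waits 13, runs 13→22
J6: waits 22, runs 22→30
J2: waits 30, runs 30→37
J4: waits 37, runs 37→42
J5: waits 42, runs 42→46
Sum = 0+13+22+30+37+42 = 144.
FIFO 126, SPT 86, EDD 132, LPT 144 → minimum 86.

86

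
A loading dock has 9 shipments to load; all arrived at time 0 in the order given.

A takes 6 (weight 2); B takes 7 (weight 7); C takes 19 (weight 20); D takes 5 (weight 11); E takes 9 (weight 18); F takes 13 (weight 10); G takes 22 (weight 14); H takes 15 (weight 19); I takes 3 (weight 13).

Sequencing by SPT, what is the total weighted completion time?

SPT (increasing processing time): I D A B E F H C G.
I: finishes 3, weight 13, w·C = 39
D: finishes 8, weight 11, w·C = 88
A: finishes 14, weight 2, w·C = 28
B: finishes 21, weight 7, w·C = 147
E: finishes 30, weight 18, w·C = 540
F: finishes 43, weight 10, w·C = 430
H: finishes 58, weight 19, w·C = 1102
C: finishes 77, weight 20, w·C = 1540
G: finishes 99, weight 14, w·C = 1386
Sum = 39+88+28+147+540+430+1102+1540+1386 = 5300.

5300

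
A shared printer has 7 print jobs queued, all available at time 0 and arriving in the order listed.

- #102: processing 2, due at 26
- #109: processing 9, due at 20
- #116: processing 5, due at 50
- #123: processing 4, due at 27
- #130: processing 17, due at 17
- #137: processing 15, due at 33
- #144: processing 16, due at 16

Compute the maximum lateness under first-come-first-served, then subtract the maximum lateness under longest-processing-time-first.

10

FIFO (arrival order): #102 #109 #116 #123 #130 #137 #144.
#102: 0→2, due 26, lateness -24
#109: 2→11, due 20, lateness -9
#116: 11→16, due 50, lateness -34
#123: 16→20, due 27, lateness -7
#130: 20→37, due 17, lateness 20
#137: 37→52, due 33, lateness 19
#144: 52→68, due 16, lateness 52
Maximum = 52.
LPT (decreasing processing time): #130 #144 #137 #109 #116 #123 #102.
#130: 0→17, due 17, lateness 0
#144: 17→33, due 16, lateness 17
#137: 33→48, due 33, lateness 15
#109: 48→57, due 20, lateness 37
#116: 57→62, due 50, lateness 12
#123: 62→66, due 27, lateness 39
#102: 66→68, due 26, lateness 42
Maximum = 42.
Difference = 52 − 42 = 10.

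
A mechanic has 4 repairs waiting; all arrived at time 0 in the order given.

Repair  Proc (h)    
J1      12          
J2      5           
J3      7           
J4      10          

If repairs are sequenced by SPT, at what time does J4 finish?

SPT (increasing processing time): J2 J3 J4 J1.
J2: 0→5
J3: 5→12
J4: 12→22

22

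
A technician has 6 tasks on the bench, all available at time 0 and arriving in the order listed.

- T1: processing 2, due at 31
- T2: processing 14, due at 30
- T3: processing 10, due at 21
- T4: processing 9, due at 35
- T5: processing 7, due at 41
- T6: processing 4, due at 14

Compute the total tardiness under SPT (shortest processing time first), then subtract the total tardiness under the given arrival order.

SPT (increasing processing time): T1 T6 T5 T4 T3 T2.
T1: 0→2, due 31, tardiness 0
T6: 2→6, due 14, tardiness 0
T5: 6→13, due 41, tardiness 0
T4: 13→22, due 35, tardiness 0
T3: 22→32, due 21, tardiness 11
T2: 32→46, due 30, tardiness 16
Sum = 0+0+0+0+11+16 = 27.
FIFO (arrival order): T1 T2 T3 T4 T5 T6.
T1: 0→2, due 31, tardiness 0
T2: 2→16, due 30, tardiness 0
T3: 16→26, due 21, tardiness 5
T4: 26→35, due 35, tardiness 0
T5: 35→42, due 41, tardiness 1
T6: 42→46, due 14, tardiness 32
Sum = 0+0+5+0+1+32 = 38.
Difference = 27 − 38 = -11.

-11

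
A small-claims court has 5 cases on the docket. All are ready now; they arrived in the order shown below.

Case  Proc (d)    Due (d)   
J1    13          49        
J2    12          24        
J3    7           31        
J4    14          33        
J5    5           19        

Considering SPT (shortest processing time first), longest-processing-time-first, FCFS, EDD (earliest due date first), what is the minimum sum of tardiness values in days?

7

SPT (increasing processing time): J5 J3 J2 J1 J4.
J5: 0→5, due 19, tardiness 0
J3: 5→12, due 31, tardiness 0
J2: 12→24, due 24, tardiness 0
J1: 24→37, due 49, tardiness 0
J4: 37→51, due 33, tardiness 18
Sum = 0+0+0+0+18 = 18.
LPT (decreasing processing time): J4 J1 J2 J3 J5.
J4: 0→14, due 33, tardiness 0
J1: 14→27, due 49, tardiness 0
J2: 27→39, due 24, tardiness 15
J3: 39→46, due 31, tardiness 15
J5: 46→51, due 19, tardiness 32
Sum = 0+0+15+15+32 = 62.
FIFO (arrival order): J1 J2 J3 J4 J5.
J1: 0→13, due 49, tardiness 0
J2: 13→25, due 24, tardiness 1
J3: 25→32, due 31, tardiness 1
J4: 32→46, due 33, tardiness 13
J5: 46→51, due 19, tardiness 32
Sum = 0+1+1+13+32 = 47.
EDD (increasing due date): J5 J2 J3 J4 J1.
J5: 0→5, due 19, tardiness 0
J2: 5→17, due 24, tardiness 0
J3: 17→24, due 31, tardiness 0
J4: 24→38, due 33, tardiness 5
J1: 38→51, due 49, tardiness 2
Sum = 0+0+0+5+2 = 7.
SPT 18, LPT 62, FIFO 47, EDD 7 → minimum 7.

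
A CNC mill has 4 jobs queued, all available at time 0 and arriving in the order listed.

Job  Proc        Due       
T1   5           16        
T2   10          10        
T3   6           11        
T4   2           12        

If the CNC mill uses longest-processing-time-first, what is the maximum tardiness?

LPT (decreasing processing time): T2 T3 T1 T4.
T2: 0→10, due 10, tardiness 0
T3: 10→16, due 11, tardiness 5
T1: 16→21, due 16, tardiness 5
T4: 21→23, due 12, tardiness 11
Maximum = 11.

11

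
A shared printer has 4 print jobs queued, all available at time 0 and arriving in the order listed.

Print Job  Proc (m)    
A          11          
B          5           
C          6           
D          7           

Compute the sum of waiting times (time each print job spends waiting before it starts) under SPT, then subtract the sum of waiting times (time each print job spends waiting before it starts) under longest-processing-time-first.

-19

SPT (increasing processing time): B C D A.
B: waits 0, runs 0→5
C: waits 5, runs 5→11
D: waits 11, runs 11→18
A: waits 18, runs 18→29
Sum = 0+5+11+18 = 34.
LPT (decreasing processing time): A D C B.
A: waits 0, runs 0→11
D: waits 11, runs 11→18
C: waits 18, runs 18→24
B: waits 24, runs 24→29
Sum = 0+11+18+24 = 53.
Difference = 34 − 53 = -19.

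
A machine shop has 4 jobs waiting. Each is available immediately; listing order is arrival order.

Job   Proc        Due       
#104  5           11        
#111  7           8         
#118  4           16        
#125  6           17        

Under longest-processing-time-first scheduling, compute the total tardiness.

13

LPT (decreasing processing time): #111 #125 #104 #118.
#111: 0→7, due 8, tardiness 0
#125: 7→13, due 17, tardiness 0
#104: 13→18, due 11, tardiness 7
#118: 18→22, due 16, tardiness 6
Sum = 0+0+7+6 = 13.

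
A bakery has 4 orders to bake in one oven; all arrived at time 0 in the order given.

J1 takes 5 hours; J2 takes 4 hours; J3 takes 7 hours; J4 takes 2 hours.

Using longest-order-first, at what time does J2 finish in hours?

LPT (decreasing processing time): J3 J1 J2 J4.
J3: 0→7
J1: 7→12
J2: 12→16

16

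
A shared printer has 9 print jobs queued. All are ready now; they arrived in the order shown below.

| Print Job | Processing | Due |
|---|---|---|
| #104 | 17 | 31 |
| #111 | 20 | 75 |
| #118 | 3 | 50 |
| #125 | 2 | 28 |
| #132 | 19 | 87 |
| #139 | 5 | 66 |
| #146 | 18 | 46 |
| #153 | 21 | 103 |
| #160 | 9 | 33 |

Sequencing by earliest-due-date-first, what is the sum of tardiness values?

17

EDD (increasing due date): #125 #104 #160 #146 #118 #139 #111 #132 #153.
#125: 0→2, due 28, tardiness 0
#104: 2→19, due 31, tardiness 0
#160: 19→28, due 33, tardiness 0
#146: 28→46, due 46, tardiness 0
#118: 46→49, due 50, tardiness 0
#139: 49→54, due 66, tardiness 0
#111: 54→74, due 75, tardiness 0
#132: 74→93, due 87, tardiness 6
#153: 93→114, due 103, tardiness 11
Sum = 0+0+0+0+0+0+0+6+11 = 17.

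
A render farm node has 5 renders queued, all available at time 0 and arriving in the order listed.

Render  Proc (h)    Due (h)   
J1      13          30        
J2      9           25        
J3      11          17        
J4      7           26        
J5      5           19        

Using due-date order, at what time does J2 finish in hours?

EDD (increasing due date): J3 J5 J2 J4 J1.
J3: 0→11
J5: 11→16
J2: 16→25

25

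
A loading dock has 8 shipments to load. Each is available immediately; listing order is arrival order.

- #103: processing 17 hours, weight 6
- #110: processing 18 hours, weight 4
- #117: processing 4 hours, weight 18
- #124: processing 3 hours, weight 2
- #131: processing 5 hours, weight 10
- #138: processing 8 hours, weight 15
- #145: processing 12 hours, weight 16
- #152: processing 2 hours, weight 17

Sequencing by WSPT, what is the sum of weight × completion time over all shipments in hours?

1683

WSPT (decreasing weight/processing-time ratio): #152 #117 #131 #138 #145 #124 #103 #110.
#152: finishes 2, weight 17, w·C = 34
#117: finishes 6, weight 18, w·C = 108
#131: finishes 11, weight 10, w·C = 110
#138: finishes 19, weight 15, w·C = 285
#145: finishes 31, weight 16, w·C = 496
#124: finishes 34, weight 2, w·C = 68
#103: finishes 51, weight 6, w·C = 306
#110: finishes 69, weight 4, w·C = 276
Sum = 34+108+110+285+496+68+306+276 = 1683.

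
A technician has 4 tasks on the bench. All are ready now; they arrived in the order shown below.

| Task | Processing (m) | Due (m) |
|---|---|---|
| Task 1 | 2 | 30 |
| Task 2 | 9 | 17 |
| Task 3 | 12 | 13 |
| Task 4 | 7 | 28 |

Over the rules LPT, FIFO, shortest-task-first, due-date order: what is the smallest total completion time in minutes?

59

LPT (decreasing processing time): Task 3 Task 2 Task 4 Task 1.
Task 3: 0→12
Task 2: 12→21
Task 4: 21→28
Task 1: 28→30
Sum = 12+21+28+30 = 91.
FIFO (arrival order): Task 1 Task 2 Task 3 Task 4.
Task 1: 0→2
Task 2: 2→11
Task 3: 11→23
Task 4: 23→30
Sum = 2+11+23+30 = 66.
SPT (increasing processing time): Task 1 Task 4 Task 2 Task 3.
Task 1: 0→2
Task 4: 2→9
Task 2: 9→18
Task 3: 18→30
Sum = 2+9+18+30 = 59.
EDD (increasing due date): Task 3 Task 2 Task 4 Task 1.
Task 3: 0→12
Task 2: 12→21
Task 4: 21→28
Task 1: 28→30
Sum = 12+21+28+30 = 91.
LPT 91, FIFO 66, SPT 59, EDD 91 → minimum 59.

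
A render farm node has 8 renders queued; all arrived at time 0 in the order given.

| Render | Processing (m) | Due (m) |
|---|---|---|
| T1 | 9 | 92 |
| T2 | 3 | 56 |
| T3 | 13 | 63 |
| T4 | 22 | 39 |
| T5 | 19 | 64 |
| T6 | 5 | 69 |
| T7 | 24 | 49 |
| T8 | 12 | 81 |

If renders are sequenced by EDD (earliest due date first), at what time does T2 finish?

49

EDD (increasing due date): T4 T7 T2 T3 T5 T6 T8 T1.
T4: 0→22
T7: 22→46
T2: 46→49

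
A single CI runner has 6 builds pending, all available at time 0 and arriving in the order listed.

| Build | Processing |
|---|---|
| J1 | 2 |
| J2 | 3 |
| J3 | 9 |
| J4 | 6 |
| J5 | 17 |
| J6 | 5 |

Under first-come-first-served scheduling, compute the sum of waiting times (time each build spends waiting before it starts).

FIFO (arrival order): J1 J2 J3 J4 J5 J6.
J1: waits 0, runs 0→2
J2: waits 2, runs 2→5
J3: waits 5, runs 5→14
J4: waits 14, runs 14→20
J5: waits 20, runs 20→37
J6: waits 37, runs 37→42
Sum = 0+2+5+14+20+37 = 78.

78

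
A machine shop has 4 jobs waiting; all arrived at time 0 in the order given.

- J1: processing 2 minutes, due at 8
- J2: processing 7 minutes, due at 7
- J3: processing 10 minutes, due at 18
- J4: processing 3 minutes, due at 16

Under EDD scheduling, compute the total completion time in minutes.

50

EDD (increasing due date): J2 J1 J4 J3.
J2: 0→7
J1: 7→9
J4: 9→12
J3: 12→22
Sum = 7+9+12+22 = 50.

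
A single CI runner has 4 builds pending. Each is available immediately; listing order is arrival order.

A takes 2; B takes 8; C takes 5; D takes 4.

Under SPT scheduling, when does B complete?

19

SPT (increasing processing time): A D C B.
A: 0→2
D: 2→6
C: 6→11
B: 11→19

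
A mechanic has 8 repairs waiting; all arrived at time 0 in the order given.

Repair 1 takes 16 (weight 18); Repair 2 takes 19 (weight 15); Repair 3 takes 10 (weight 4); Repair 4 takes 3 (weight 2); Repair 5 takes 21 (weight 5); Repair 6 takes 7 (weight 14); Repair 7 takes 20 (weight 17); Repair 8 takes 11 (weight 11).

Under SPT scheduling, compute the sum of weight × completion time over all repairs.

4400

SPT (increasing processing time): Repair 4 Repair 6 Repair 3 Repair 8 Repair 1 Repair 2 Repair 7 Repair 5.
Repair 4: finishes 3, weight 2, w·C = 6
Repair 6: finishes 10, weight 14, w·C = 140
Repair 3: finishes 20, weight 4, w·C = 80
Repair 8: finishes 31, weight 11, w·C = 341
Repair 1: finishes 47, weight 18, w·C = 846
Repair 2: finishes 66, weight 15, w·C = 990
Repair 7: finishes 86, weight 17, w·C = 1462
Repair 5: finishes 107, weight 5, w·C = 535
Sum = 6+140+80+341+846+990+1462+535 = 4400.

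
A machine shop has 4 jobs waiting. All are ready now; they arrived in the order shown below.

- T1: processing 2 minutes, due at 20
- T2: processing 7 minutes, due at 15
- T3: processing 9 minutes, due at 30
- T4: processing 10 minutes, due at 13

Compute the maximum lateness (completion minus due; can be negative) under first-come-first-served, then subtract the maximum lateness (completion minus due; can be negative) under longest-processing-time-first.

FIFO (arrival order): T1 T2 T3 T4.
T1: 0→2, due 20, lateness -18
T2: 2→9, due 15, lateness -6
T3: 9→18, due 30, lateness -12
T4: 18→28, due 13, lateness 15
Maximum = 15.
LPT (decreasing processing time): T4 T3 T2 T1.
T4: 0→10, due 13, lateness -3
T3: 10→19, due 30, lateness -11
T2: 19→26, due 15, lateness 11
T1: 26→28, due 20, lateness 8
Maximum = 11.
Difference = 15 − 11 = 4.

4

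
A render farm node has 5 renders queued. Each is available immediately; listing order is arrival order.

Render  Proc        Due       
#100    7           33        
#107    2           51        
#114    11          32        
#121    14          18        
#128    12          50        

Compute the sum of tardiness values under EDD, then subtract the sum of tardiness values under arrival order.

EDD (increasing due date): #121 #114 #100 #128 #107.
#121: 0→14, due 18, tardiness 0
#114: 14→25, due 32, tardiness 0
#100: 25→32, due 33, tardiness 0
#128: 32→44, due 50, tardiness 0
#107: 44→46, due 51, tardiness 0
Sum = 0+0+0+0+0 = 0.
FIFO (arrival order): #100 #107 #114 #121 #128.
#100: 0→7, due 33, tardiness 0
#107: 7→9, due 51, tardiness 0
#114: 9→20, due 32, tardiness 0
#121: 20→34, due 18, tardiness 16
#128: 34→46, due 50, tardiness 0
Sum = 0+0+0+16+0 = 16.
Difference = 0 − 16 = -16.

-16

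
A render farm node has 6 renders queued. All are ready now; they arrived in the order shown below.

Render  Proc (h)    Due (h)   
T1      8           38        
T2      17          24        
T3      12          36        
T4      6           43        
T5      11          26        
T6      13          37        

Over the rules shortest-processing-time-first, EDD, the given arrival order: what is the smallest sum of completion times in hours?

199

SPT (increasing processing time): T4 T1 T5 T3 T6 T2.
T4: 0→6
T1: 6→14
T5: 14→25
T3: 25→37
T6: 37→50
T2: 50→67
Sum = 6+14+25+37+50+67 = 199.
EDD (increasing due date): T2 T5 T3 T6 T1 T4.
T2: 0→17
T5: 17→28
T3: 28→40
T6: 40→53
T1: 53→61
T4: 61→67
Sum = 17+28+40+53+61+67 = 266.
FIFO (arrival order): T1 T2 T3 T4 T5 T6.
T1: 0→8
T2: 8→25
T3: 25→37
T4: 37→43
T5: 43→54
T6: 54→67
Sum = 8+25+37+43+54+67 = 234.
SPT 199, EDD 266, FIFO 234 → minimum 199.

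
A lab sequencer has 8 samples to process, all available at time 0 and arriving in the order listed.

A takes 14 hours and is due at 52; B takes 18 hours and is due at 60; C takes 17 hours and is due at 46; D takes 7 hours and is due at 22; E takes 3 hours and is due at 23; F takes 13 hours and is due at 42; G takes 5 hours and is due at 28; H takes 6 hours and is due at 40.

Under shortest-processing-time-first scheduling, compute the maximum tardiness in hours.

23

SPT (increasing processing time): E G H D F A C B.
E: 0→3, due 23, tardiness 0
G: 3→8, due 28, tardiness 0
H: 8→14, due 40, tardiness 0
D: 14→21, due 22, tardiness 0
F: 21→34, due 42, tardiness 0
A: 34→48, due 52, tardiness 0
C: 48→65, due 46, tardiness 19
B: 65→83, due 60, tardiness 23
Maximum = 23.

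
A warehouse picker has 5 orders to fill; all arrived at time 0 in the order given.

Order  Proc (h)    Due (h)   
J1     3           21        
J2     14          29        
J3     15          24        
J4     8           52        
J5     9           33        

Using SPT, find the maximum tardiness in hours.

25

SPT (increasing processing time): J1 J4 J5 J2 J3.
J1: 0→3, due 21, tardiness 0
J4: 3→11, due 52, tardiness 0
J5: 11→20, due 33, tardiness 0
J2: 20→34, due 29, tardiness 5
J3: 34→49, due 24, tardiness 25
Maximum = 25.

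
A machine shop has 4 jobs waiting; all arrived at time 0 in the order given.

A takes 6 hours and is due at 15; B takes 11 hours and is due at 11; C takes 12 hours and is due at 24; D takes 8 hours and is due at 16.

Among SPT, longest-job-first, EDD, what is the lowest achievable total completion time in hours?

82

SPT (increasing processing time): A D B C.
A: 0→6
D: 6→14
B: 14→25
C: 25→37
Sum = 6+14+25+37 = 82.
LPT (decreasing processing time): C B D A.
C: 0→12
B: 12→23
D: 23→31
A: 31→37
Sum = 12+23+31+37 = 103.
EDD (increasing due date): B A D C.
B: 0→11
A: 11→17
D: 17→25
C: 25→37
Sum = 11+17+25+37 = 90.
SPT 82, LPT 103, EDD 90 → minimum 82.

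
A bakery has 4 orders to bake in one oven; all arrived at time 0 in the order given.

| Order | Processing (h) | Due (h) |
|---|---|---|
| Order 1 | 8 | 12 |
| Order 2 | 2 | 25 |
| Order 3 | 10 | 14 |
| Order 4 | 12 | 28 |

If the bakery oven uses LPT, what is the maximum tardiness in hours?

18

LPT (decreasing processing time): Order 4 Order 3 Order 1 Order 2.
Order 4: 0→12, due 28, tardiness 0
Order 3: 12→22, due 14, tardiness 8
Order 1: 22→30, due 12, tardiness 18
Order 2: 30→32, due 25, tardiness 7
Maximum = 18.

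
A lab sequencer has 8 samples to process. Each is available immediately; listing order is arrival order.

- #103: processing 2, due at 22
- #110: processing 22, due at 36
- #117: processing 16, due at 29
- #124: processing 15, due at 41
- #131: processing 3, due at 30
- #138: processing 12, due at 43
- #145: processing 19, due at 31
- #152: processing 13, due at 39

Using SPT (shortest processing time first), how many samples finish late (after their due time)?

4

SPT (increasing processing time): #103 #131 #138 #152 #124 #117 #145 #110.
#103: 0→2, due 22, tardiness 0
#131: 2→5, due 30, tardiness 0
#138: 5→17, due 43, tardiness 0
#152: 17→30, due 39, tardiness 0
#124: 30→45, due 41, tardiness 4
#117: 45→61, due 29, tardiness 32
#145: 61→80, due 31, tardiness 49
#110: 80→102, due 36, tardiness 66
Late samples: 4.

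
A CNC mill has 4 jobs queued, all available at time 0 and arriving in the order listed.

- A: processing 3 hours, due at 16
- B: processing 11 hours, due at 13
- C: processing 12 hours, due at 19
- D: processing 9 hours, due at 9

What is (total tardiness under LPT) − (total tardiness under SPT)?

LPT (decreasing processing time): C B D A.
C: 0→12, due 19, tardiness 0
B: 12→23, due 13, tardiness 10
D: 23→32, due 9, tardiness 23
A: 32→35, due 16, tardiness 19
Sum = 0+10+23+19 = 52.
SPT (increasing processing time): A D B C.
A: 0→3, due 16, tardiness 0
D: 3→12, due 9, tardiness 3
B: 12→23, due 13, tardiness 10
C: 23→35, due 19, tardiness 16
Sum = 0+3+10+16 = 29.
Difference = 52 − 29 = 23.

23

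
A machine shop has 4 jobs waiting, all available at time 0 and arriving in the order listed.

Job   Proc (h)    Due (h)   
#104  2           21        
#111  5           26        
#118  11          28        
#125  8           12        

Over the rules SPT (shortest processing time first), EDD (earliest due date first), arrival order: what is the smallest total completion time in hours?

SPT (increasing processing time): #104 #111 #125 #118.
#104: 0→2
#111: 2→7
#125: 7→15
#118: 15→26
Sum = 2+7+15+26 = 50.
EDD (increasing due date): #125 #104 #111 #118.
#125: 0→8
#104: 8→10
#111: 10→15
#118: 15→26
Sum = 8+10+15+26 = 59.
FIFO (arrival order): #104 #111 #118 #125.
#104: 0→2
#111: 2→7
#118: 7→18
#125: 18→26
Sum = 2+7+18+26 = 53.
SPT 50, EDD 59, FIFO 53 → minimum 50.

50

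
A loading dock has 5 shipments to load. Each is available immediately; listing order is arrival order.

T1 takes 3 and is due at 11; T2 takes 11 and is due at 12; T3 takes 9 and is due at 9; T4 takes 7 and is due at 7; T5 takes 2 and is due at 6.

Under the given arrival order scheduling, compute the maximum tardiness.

26

FIFO (arrival order): T1 T2 T3 T4 T5.
T1: 0→3, due 11, tardiness 0
T2: 3→14, due 12, tardiness 2
T3: 14→23, due 9, tardiness 14
T4: 23→30, due 7, tardiness 23
T5: 30→32, due 6, tardiness 26
Maximum = 26.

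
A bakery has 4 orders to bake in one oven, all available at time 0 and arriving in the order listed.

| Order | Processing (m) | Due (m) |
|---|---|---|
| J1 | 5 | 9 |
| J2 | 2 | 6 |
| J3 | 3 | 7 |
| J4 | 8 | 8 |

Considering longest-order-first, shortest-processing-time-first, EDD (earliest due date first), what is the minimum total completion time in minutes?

35

LPT (decreasing processing time): J4 J1 J3 J2.
J4: 0→8
J1: 8→13
J3: 13→16
J2: 16→18
Sum = 8+13+16+18 = 55.
SPT (increasing processing time): J2 J3 J1 J4.
J2: 0→2
J3: 2→5
J1: 5→10
J4: 10→18
Sum = 2+5+10+18 = 35.
EDD (increasing due date): J2 J3 J4 J1.
J2: 0→2
J3: 2→5
J4: 5→13
J1: 13→18
Sum = 2+5+13+18 = 38.
LPT 55, SPT 35, EDD 38 → minimum 35.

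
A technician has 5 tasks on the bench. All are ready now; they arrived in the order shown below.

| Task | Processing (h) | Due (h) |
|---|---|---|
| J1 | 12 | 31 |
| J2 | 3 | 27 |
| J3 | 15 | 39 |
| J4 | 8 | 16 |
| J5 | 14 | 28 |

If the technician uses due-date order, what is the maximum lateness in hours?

13

EDD (increasing due date): J4 J2 J5 J1 J3.
J4: 0→8, due 16, lateness -8
J2: 8→11, due 27, lateness -16
J5: 11→25, due 28, lateness -3
J1: 25→37, due 31, lateness 6
J3: 37→52, due 39, lateness 13
Maximum = 13.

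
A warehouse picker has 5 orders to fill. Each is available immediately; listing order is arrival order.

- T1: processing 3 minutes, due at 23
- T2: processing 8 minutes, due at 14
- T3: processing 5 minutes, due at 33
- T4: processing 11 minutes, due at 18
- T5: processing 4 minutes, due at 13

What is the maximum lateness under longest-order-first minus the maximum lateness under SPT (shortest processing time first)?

2

LPT (decreasing processing time): T4 T2 T3 T5 T1.
T4: 0→11, due 18, lateness -7
T2: 11→19, due 14, lateness 5
T3: 19→24, due 33, lateness -9
T5: 24→28, due 13, lateness 15
T1: 28→31, due 23, lateness 8
Maximum = 15.
SPT (increasing processing time): T1 T5 T3 T2 T4.
T1: 0→3, due 23, lateness -20
T5: 3→7, due 13, lateness -6
T3: 7→12, due 33, lateness -21
T2: 12→20, due 14, lateness 6
T4: 20→31, due 18, lateness 13
Maximum = 13.
Difference = 15 − 13 = 2.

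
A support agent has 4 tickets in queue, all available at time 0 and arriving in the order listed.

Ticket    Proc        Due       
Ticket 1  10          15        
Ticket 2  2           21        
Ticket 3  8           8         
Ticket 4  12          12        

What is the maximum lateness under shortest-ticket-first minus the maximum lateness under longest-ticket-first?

SPT (increasing processing time): Ticket 2 Ticket 3 Ticket 1 Ticket 4.
Ticket 2: 0→2, due 21, lateness -19
Ticket 3: 2→10, due 8, lateness 2
Ticket 1: 10→20, due 15, lateness 5
Ticket 4: 20→32, due 12, lateness 20
Maximum = 20.
LPT (decreasing processing time): Ticket 4 Ticket 1 Ticket 3 Ticket 2.
Ticket 4: 0→12, due 12, lateness 0
Ticket 1: 12→22, due 15, lateness 7
Ticket 3: 22→30, due 8, lateness 22
Ticket 2: 30→32, due 21, lateness 11
Maximum = 22.
Difference = 20 − 22 = -2.

-2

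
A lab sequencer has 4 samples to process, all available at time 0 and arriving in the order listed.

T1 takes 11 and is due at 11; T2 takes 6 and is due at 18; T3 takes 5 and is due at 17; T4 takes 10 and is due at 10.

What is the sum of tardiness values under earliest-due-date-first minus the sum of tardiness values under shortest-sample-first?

1

EDD (increasing due date): T4 T1 T3 T2.
T4: 0→10, due 10, tardiness 0
T1: 10→21, due 11, tardiness 10
T3: 21→26, due 17, tardiness 9
T2: 26→32, due 18, tardiness 14
Sum = 0+10+9+14 = 33.
SPT (increasing processing time): T3 T2 T4 T1.
T3: 0→5, due 17, tardiness 0
T2: 5→11, due 18, tardiness 0
T4: 11→21, due 10, tardiness 11
T1: 21→32, due 11, tardiness 21
Sum = 0+0+11+21 = 32.
Difference = 33 − 32 = 1.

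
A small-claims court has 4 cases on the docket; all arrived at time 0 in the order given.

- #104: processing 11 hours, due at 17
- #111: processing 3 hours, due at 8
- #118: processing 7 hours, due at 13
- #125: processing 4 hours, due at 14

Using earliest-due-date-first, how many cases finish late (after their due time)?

EDD (increasing due date): #111 #118 #125 #104.
#111: 0→3, due 8, tardiness 0
#118: 3→10, due 13, tardiness 0
#125: 10→14, due 14, tardiness 0
#104: 14→25, due 17, tardiness 8
Late cases: 1.

1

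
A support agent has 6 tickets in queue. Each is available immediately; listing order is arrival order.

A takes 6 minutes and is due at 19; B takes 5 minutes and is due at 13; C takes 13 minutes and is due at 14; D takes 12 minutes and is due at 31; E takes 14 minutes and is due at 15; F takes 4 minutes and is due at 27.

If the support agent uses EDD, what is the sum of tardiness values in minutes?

78

EDD (increasing due date): B C E A F D.
B: 0→5, due 13, tardiness 0
C: 5→18, due 14, tardiness 4
E: 18→32, due 15, tardiness 17
A: 32→38, due 19, tardiness 19
F: 38→42, due 27, tardiness 15
D: 42→54, due 31, tardiness 23
Sum = 0+4+17+19+15+23 = 78.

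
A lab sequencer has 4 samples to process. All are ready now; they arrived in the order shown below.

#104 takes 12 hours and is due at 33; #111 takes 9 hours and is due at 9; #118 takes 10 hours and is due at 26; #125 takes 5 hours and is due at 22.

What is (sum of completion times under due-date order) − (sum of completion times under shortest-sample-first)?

4

EDD (increasing due date): #111 #125 #118 #104.
#111: 0→9
#125: 9→14
#118: 14→24
#104: 24→36
Sum = 9+14+24+36 = 83.
SPT (increasing processing time): #125 #111 #118 #104.
#125: 0→5
#111: 5→14
#118: 14→24
#104: 24→36
Sum = 5+14+24+36 = 79.
Difference = 83 − 79 = 4.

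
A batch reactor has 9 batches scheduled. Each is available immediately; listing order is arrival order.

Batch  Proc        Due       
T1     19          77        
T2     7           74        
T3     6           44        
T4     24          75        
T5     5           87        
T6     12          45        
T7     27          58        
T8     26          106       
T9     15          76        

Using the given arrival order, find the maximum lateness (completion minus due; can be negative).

65

FIFO (arrival order): T1 T2 T3 T4 T5 T6 T7 T8 T9.
T1: 0→19, due 77, lateness -58
T2: 19→26, due 74, lateness -48
T3: 26→32, due 44, lateness -12
T4: 32→56, due 75, lateness -19
T5: 56→61, due 87, lateness -26
T6: 61→73, due 45, lateness 28
T7: 73→100, due 58, lateness 42
T8: 100→126, due 106, lateness 20
T9: 126→141, due 76, lateness 65
Maximum = 65.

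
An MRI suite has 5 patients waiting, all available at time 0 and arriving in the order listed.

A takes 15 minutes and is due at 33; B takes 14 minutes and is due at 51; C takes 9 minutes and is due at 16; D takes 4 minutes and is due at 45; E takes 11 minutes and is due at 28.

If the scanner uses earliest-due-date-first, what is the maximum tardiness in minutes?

EDD (increasing due date): C E A D B.
C: 0→9, due 16, tardiness 0
E: 9→20, due 28, tardiness 0
A: 20→35, due 33, tardiness 2
D: 35→39, due 45, tardiness 0
B: 39→53, due 51, tardiness 2
Maximum = 2.

2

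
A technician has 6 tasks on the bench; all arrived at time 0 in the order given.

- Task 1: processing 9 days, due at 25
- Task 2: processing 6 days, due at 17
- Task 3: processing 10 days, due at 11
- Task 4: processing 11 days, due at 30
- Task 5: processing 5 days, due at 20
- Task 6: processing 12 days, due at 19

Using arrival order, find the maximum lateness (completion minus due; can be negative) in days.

34

FIFO (arrival order): Task 1 Task 2 Task 3 Task 4 Task 5 Task 6.
Task 1: 0→9, due 25, lateness -16
Task 2: 9→15, due 17, lateness -2
Task 3: 15→25, due 11, lateness 14
Task 4: 25→36, due 30, lateness 6
Task 5: 36→41, due 20, lateness 21
Task 6: 41→53, due 19, lateness 34
Maximum = 34.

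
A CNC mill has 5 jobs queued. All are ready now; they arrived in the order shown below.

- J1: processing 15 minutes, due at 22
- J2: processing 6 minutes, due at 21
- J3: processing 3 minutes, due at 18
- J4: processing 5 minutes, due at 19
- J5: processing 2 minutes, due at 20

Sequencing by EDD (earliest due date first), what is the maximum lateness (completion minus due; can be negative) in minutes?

EDD (increasing due date): J3 J4 J5 J2 J1.
J3: 0→3, due 18, lateness -15
J4: 3→8, due 19, lateness -11
J5: 8→10, due 20, lateness -10
J2: 10→16, due 21, lateness -5
J1: 16→31, due 22, lateness 9
Maximum = 9.

9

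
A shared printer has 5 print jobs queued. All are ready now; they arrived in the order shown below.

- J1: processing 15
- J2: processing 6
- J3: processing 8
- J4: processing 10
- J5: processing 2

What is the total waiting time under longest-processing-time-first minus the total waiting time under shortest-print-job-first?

60

LPT (decreasing processing time): J1 J4 J3 J2 J5.
J1: waits 0, runs 0→15
J4: waits 15, runs 15→25
J3: waits 25, runs 25→33
J2: waits 33, runs 33→39
J5: waits 39, runs 39→41
Sum = 0+15+25+33+39 = 112.
SPT (increasing processing time): J5 J2 J3 J4 J1.
J5: waits 0, runs 0→2
J2: waits 2, runs 2→8
J3: waits 8, runs 8→16
J4: waits 16, runs 16→26
J1: waits 26, runs 26→41
Sum = 0+2+8+16+26 = 52.
Difference = 112 − 52 = 60.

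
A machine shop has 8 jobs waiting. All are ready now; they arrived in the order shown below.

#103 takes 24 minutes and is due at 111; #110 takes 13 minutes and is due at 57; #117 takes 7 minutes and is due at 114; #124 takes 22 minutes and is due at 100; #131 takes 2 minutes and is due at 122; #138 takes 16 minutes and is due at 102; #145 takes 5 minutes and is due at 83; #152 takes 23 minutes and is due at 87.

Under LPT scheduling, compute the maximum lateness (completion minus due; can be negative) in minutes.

41

LPT (decreasing processing time): #103 #152 #124 #138 #110 #117 #145 #131.
#103: 0→24, due 111, lateness -87
#152: 24→47, due 87, lateness -40
#124: 47→69, due 100, lateness -31
#138: 69→85, due 102, lateness -17
#110: 85→98, due 57, lateness 41
#117: 98→105, due 114, lateness -9
#145: 105→110, due 83, lateness 27
#131: 110→112, due 122, lateness -10
Maximum = 41.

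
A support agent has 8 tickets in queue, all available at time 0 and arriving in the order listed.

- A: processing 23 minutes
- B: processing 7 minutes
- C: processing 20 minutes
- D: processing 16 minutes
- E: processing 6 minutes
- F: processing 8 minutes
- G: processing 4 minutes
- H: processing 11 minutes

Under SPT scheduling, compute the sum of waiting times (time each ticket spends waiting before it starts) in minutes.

216

SPT (increasing processing time): G E B F H D C A.
G: waits 0, runs 0→4
E: waits 4, runs 4→10
B: waits 10, runs 10→17
F: waits 17, runs 17→25
H: waits 25, runs 25→36
D: waits 36, runs 36→52
C: waits 52, runs 52→72
A: waits 72, runs 72→95
Sum = 0+4+10+17+25+36+52+72 = 216.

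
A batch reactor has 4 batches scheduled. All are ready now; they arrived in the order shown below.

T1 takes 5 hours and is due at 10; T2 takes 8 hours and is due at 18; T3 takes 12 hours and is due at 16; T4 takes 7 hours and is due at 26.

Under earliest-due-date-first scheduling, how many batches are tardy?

3

EDD (increasing due date): T1 T3 T2 T4.
T1: 0→5, due 10, tardiness 0
T3: 5→17, due 16, tardiness 1
T2: 17→25, due 18, tardiness 7
T4: 25→32, due 26, tardiness 6
Late batches: 3.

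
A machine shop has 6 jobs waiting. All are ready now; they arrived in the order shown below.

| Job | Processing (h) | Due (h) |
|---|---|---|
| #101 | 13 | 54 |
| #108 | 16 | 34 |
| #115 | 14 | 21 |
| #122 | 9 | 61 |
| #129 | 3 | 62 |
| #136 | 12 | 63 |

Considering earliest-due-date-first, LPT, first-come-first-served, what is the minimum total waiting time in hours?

EDD (increasing due date): #115 #108 #101 #122 #129 #136.
#115: waits 0, runs 0→14
#108: waits 14, runs 14→30
#101: waits 30, runs 30→43
#122: waits 43, runs 43→52
#129: waits 52, runs 52→55
#136: waits 55, runs 55→67
Sum = 0+14+30+43+52+55 = 194.
LPT (decreasing processing time): #108 #115 #101 #136 #122 #129.
#108: waits 0, runs 0→16
#115: waits 16, runs 16→30
#101: waits 30, runs 30→43
#136: waits 43, runs 43→55
#122: waits 55, runs 55→64
#129: waits 64, runs 64→67
Sum = 0+16+30+43+55+64 = 208.
FIFO (arrival order): #101 #108 #115 #122 #129 #136.
#101: waits 0, runs 0→13
#108: waits 13, runs 13→29
#115: waits 29, runs 29→43
#122: waits 43, runs 43→52
#129: waits 52, runs 52→55
#136: waits 55, runs 55→67
Sum = 0+13+29+43+52+55 = 192.
EDD 194, LPT 208, FIFO 192 → minimum 192.

192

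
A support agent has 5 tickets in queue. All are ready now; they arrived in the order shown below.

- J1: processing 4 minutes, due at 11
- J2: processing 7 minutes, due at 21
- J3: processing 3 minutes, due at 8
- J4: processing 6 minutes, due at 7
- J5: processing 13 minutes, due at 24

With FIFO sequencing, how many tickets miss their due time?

3

FIFO (arrival order): J1 J2 J3 J4 J5.
J1: 0→4, due 11, tardiness 0
J2: 4→11, due 21, tardiness 0
J3: 11→14, due 8, tardiness 6
J4: 14→20, due 7, tardiness 13
J5: 20→33, due 24, tardiness 9
Late tickets: 3.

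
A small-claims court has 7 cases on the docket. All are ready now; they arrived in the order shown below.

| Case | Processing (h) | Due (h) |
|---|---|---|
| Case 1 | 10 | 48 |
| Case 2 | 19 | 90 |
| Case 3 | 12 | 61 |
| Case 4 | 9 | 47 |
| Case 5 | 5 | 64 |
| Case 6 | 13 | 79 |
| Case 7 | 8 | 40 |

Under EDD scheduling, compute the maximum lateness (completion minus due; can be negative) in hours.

EDD (increasing due date): Case 7 Case 4 Case 1 Case 3 Case 5 Case 6 Case 2.
Case 7: 0→8, due 40, lateness -32
Case 4: 8→17, due 47, lateness -30
Case 1: 17→27, due 48, lateness -21
Case 3: 27→39, due 61, lateness -22
Case 5: 39→44, due 64, lateness -20
Case 6: 44→57, due 79, lateness -22
Case 2: 57→76, due 90, lateness -14
Maximum = -14.

-14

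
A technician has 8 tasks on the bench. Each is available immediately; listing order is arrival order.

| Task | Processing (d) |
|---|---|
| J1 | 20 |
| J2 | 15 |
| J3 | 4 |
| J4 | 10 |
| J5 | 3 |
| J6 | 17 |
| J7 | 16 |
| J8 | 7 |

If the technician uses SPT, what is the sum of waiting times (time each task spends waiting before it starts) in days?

214

SPT (increasing processing time): J5 J3 J8 J4 J2 J7 J6 J1.
J5: waits 0, runs 0→3
J3: waits 3, runs 3→7
J8: waits 7, runs 7→14
J4: waits 14, runs 14→24
J2: waits 24, runs 24→39
J7: waits 39, runs 39→55
J6: waits 55, runs 55→72
J1: waits 72, runs 72→92
Sum = 0+3+7+14+24+39+55+72 = 214.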